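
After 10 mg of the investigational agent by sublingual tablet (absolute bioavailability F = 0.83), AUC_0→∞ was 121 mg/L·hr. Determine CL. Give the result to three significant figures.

CL = F × Dose / AUC_0→∞
   = 0.83 × 10 / 121 = 0.068595 L/hr

CL = 0.0686 L/hr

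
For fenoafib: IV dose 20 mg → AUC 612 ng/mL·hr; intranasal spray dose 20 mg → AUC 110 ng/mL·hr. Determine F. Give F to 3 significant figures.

F = (AUC_ev / D_ev) / (AUC_iv / D_iv)
  = (110/20) / (612/20)
  = 5.5 / 30.6 = 0.1797

F = 0.180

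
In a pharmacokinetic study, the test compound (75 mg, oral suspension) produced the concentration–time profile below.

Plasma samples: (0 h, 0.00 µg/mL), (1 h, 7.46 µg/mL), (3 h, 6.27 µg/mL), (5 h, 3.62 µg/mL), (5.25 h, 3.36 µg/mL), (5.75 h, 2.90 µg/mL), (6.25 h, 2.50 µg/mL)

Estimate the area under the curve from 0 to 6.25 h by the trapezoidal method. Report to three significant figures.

Trapezoidal AUC_0→6.25:
  [0→1]: (0.00+7.46)/2 × 1 = 3.73
  [1→3]: (7.46+6.27)/2 × 2 = 13.73
  [3→5]: (6.27+3.62)/2 × 2 = 9.89
  [5→5.25]: (3.62+3.36)/2 × 0.25 = 0.8725
  [5.25→5.75]: (3.36+2.90)/2 × 0.5 = 1.565
  [5.75→6.25]: (2.90+2.50)/2 × 0.5 = 1.35
  Sum = 31.1375 µg/mL·h

AUC = 31.1 µg/mL·h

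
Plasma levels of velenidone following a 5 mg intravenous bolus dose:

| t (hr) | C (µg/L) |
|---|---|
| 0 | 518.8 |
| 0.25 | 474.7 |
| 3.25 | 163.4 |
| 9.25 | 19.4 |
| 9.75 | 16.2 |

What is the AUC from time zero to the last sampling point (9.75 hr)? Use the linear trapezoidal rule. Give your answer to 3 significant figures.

AUC = 1640 µg/L·hr

Trapezoidal AUC_0→9.75:
  [0→0.25]: (518.8+474.7)/2 × 0.25 = 124.1875
  [0.25→3.25]: (474.7+163.4)/2 × 3 = 957.15
  [3.25→9.25]: (163.4+19.4)/2 × 6 = 548.4
  [9.25→9.75]: (19.4+16.2)/2 × 0.5 = 8.9
  Sum = 1638.6375 µg/L·hr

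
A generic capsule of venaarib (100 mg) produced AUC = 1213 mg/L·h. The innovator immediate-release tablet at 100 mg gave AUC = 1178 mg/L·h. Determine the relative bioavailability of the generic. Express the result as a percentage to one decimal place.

F_rel = (AUC_test/D_test) / (AUC_ref/D_ref)
      = (1213/100) / (1178/100)
      = 12.13 / 11.78 = 1.0297 = 102.97%

F_rel = 103.0%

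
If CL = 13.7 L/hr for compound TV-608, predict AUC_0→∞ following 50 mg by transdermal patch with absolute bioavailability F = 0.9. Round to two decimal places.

AUC_0→∞ = F × Dose / CL
        = 0.9 × 50 / 13.7 = 3.28467 mg/L·hr

AUC = 3.28 mg/L·hr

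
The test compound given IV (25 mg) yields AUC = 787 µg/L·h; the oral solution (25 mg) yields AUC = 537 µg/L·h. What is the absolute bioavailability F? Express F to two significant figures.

F = (AUC_ev / D_ev) / (AUC_iv / D_iv)
  = (537/25) / (787/25)
  = 21.48 / 31.48 = 0.6823

F = 0.68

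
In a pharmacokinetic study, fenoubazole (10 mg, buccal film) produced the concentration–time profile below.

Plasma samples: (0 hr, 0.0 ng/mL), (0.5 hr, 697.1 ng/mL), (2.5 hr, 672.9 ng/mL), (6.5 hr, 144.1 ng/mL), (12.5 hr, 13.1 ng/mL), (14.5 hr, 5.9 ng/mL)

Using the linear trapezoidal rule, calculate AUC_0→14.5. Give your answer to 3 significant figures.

Trapezoidal AUC_0→14.5:
  [0→0.5]: (0.0+697.1)/2 × 0.5 = 174.275
  [0.5→2.5]: (697.1+672.9)/2 × 2 = 1370.0
  [2.5→6.5]: (672.9+144.1)/2 × 4 = 1634.0
  [6.5→12.5]: (144.1+13.1)/2 × 6 = 471.6
  [12.5→14.5]: (13.1+5.9)/2 × 2 = 19.0
  Sum = 3668.875 ng/mL·hr

AUC = 3670 ng/mL·hr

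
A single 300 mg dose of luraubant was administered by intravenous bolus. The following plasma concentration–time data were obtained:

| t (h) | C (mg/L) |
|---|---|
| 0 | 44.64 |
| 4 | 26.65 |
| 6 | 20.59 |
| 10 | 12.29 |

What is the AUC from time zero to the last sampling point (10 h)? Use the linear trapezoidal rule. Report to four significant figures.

Trapezoidal AUC_0→10:
  [0→4]: (44.64+26.65)/2 × 4 = 142.58
  [4→6]: (26.65+20.59)/2 × 2 = 47.24
  [6→10]: (20.59+12.29)/2 × 4 = 65.76
  Sum = 255.58 mg/L·h

AUC = 255.6 mg/L·h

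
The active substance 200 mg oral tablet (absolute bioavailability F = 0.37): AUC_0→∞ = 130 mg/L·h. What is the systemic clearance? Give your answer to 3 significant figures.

CL = 0.569 L/h

CL = F × Dose / AUC_0→∞
   = 0.37 × 200 / 130 = 0.569231 L/h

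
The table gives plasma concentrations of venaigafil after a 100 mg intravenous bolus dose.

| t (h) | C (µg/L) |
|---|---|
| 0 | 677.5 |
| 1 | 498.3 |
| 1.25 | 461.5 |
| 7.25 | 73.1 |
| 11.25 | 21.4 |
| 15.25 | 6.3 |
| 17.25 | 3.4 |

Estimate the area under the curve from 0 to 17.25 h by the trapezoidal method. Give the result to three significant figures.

Trapezoidal AUC_0→17.25:
  [0→1]: (677.5+498.3)/2 × 1 = 587.9
  [1→1.25]: (498.3+461.5)/2 × 0.25 = 119.975
  [1.25→7.25]: (461.5+73.1)/2 × 6 = 1603.8
  [7.25→11.25]: (73.1+21.4)/2 × 4 = 189.0
  [11.25→15.25]: (21.4+6.3)/2 × 4 = 55.4
  [15.25→17.25]: (6.3+3.4)/2 × 2 = 9.7
  Sum = 2565.775 µg/L·h

AUC = 2570 µg/L·h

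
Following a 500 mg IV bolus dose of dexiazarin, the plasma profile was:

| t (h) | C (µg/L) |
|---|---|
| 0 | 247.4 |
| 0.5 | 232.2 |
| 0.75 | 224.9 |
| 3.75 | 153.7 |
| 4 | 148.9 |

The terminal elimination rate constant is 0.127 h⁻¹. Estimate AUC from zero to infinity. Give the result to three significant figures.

AUC = 1960 µg/L·h

Trapezoidal AUC_0→4:
  [0→0.5]: (247.4+232.2)/2 × 0.5 = 119.9
  [0.5→0.75]: (232.2+224.9)/2 × 0.25 = 57.1375
  [0.75→3.75]: (224.9+153.7)/2 × 3 = 567.9
  [3.75→4]: (153.7+148.9)/2 × 0.25 = 37.825
  Sum = 782.7625 µg/L·h
Extrapolated tail: C_last / k_e = 148.9 / 0.127 = 1172.441
AUC_0→∞ = 782.7625 + 1172.441 = 1955.2035 µg/L·h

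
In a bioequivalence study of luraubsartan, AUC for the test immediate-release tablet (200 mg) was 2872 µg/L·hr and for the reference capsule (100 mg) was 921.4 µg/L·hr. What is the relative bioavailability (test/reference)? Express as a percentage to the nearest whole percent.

F_rel = 156%

F_rel = (AUC_test/D_test) / (AUC_ref/D_ref)
      = (2872/200) / (921.4/100)
      = 14.36 / 9.214 = 1.5585 = 155.85%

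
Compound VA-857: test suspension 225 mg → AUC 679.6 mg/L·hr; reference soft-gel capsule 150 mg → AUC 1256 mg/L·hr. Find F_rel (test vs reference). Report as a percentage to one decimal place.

F_rel = (AUC_test/D_test) / (AUC_ref/D_ref)
      = (679.6/225) / (1256/150)
      = 3.02044 / 8.37333 = 0.3607 = 36.07%

F_rel = 36.1%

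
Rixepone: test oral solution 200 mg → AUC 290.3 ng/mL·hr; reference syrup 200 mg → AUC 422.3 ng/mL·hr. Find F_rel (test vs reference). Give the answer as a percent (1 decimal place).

F_rel = (AUC_test/D_test) / (AUC_ref/D_ref)
      = (290.3/200) / (422.3/200)
      = 1.4515 / 2.1115 = 0.6874 = 68.74%

F_rel = 68.7%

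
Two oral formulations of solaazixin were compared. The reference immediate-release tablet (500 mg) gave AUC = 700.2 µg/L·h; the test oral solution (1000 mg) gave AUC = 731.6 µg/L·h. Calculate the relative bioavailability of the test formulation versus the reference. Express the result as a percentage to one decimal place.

F_rel = 52.2%

F_rel = (AUC_test/D_test) / (AUC_ref/D_ref)
      = (731.6/1000) / (700.2/500)
      = 0.7316 / 1.4004 = 0.5224 = 52.24%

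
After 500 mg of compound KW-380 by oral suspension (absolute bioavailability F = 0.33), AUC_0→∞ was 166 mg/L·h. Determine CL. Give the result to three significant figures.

CL = 0.994 L/h

CL = F × Dose / AUC_0→∞
   = 0.33 × 500 / 166 = 0.993976 L/h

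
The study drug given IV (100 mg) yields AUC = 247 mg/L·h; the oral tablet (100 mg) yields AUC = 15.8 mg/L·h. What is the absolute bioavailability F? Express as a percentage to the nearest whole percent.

F = 6%

F = (AUC_ev / D_ev) / (AUC_iv / D_iv)
  = (15.8/100) / (247/100)
  = 0.158 / 2.47 = 0.0640
  = 6.40%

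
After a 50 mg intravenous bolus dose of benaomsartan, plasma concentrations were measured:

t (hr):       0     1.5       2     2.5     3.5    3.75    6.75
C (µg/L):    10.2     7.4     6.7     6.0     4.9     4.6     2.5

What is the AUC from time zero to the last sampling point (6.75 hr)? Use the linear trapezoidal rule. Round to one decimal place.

Trapezoidal AUC_0→6.75:
  [0→1.5]: (10.2+7.4)/2 × 1.5 = 13.2
  [1.5→2]: (7.4+6.7)/2 × 0.5 = 3.525
  [2→2.5]: (6.7+6.0)/2 × 0.5 = 3.175
  [2.5→3.5]: (6.0+4.9)/2 × 1 = 5.45
  [3.5→3.75]: (4.9+4.6)/2 × 0.25 = 1.1875
  [3.75→6.75]: (4.6+2.5)/2 × 3 = 10.65
  Sum = 37.1875 µg/L·hr

AUC = 37.2 µg/L·hr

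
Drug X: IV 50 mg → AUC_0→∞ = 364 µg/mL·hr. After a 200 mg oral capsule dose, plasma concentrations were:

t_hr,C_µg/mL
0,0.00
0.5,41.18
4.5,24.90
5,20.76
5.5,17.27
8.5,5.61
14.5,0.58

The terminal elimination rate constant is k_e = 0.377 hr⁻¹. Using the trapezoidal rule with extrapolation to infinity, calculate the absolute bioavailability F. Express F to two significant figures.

Trapezoidal AUC_0→14.5 (oral capsule):
  [0→0.5]: (0.00+41.18)/2 × 0.5 = 10.295
  [0.5→4.5]: (41.18+24.90)/2 × 4 = 132.16
  [4.5→5]: (24.90+20.76)/2 × 0.5 = 11.415
  [5→5.5]: (20.76+17.27)/2 × 0.5 = 9.5075
  [5.5→8.5]: (17.27+5.61)/2 × 3 = 34.32
  [8.5→14.5]: (5.61+0.58)/2 × 6 = 18.57
  Sum = 216.2675 µg/mL·hr
Tail: C_last/k_e = 0.58/0.377 = 1.538
AUC_0→∞ (oral capsule) = 216.2675 + 1.538 = 217.8055 µg/mL·hr
F = (AUC_ev/D_ev)/(AUC_iv/D_iv) = (217.8055/200)/(364/50) = 1.0890275/7.28 = 0.1496

F = 0.15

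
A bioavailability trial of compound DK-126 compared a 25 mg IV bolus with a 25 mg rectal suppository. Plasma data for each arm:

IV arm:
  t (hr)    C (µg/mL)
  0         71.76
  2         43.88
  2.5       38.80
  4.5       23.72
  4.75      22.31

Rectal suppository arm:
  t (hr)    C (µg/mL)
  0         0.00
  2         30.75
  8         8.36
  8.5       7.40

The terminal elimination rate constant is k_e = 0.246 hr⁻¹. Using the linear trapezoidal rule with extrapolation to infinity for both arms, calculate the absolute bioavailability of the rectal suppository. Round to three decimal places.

Trapezoidal AUC_0→4.75 (IV):
  [0→2]: (71.76+43.88)/2 × 2 = 115.64
  [2→2.5]: (43.88+38.80)/2 × 0.5 = 20.67
  [2.5→4.5]: (38.80+23.72)/2 × 2 = 62.52
  [4.5→4.75]: (23.72+22.31)/2 × 0.25 = 5.75375
  Sum = 204.58375 µg/mL·hr
IV tail: 22.31/0.246 = 90.691; AUC_iv,0→∞ = 204.58375 + 90.691 = 295.27475 µg/mL·hr
Trapezoidal AUC_0→8.5 (rectal suppository):
  [0→2]: (0.00+30.75)/2 × 2 = 30.75
  [2→8]: (30.75+8.36)/2 × 6 = 117.33
  [8→8.5]: (8.36+7.40)/2 × 0.5 = 3.94
  Sum = 152.02 µg/mL·hr
rectal suppository tail: 7.40/0.246 = 30.081; AUC_ev,0→∞ = 152.02 + 30.081 = 182.101 µg/mL·hr
F = (AUC_ev/D_ev)/(AUC_iv/D_iv) = (182.101/25)/(295.27475/25) = 7.28404/11.81099 = 0.6167

F = 0.617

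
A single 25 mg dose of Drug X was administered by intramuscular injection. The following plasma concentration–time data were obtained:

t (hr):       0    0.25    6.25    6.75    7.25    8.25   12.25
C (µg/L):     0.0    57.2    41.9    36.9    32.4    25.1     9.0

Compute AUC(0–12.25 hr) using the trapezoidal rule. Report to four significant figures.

AUC = 438.4 µg/L·hr

Trapezoidal AUC_0→12.25:
  [0→0.25]: (0.0+57.2)/2 × 0.25 = 7.15
  [0.25→6.25]: (57.2+41.9)/2 × 6 = 297.3
  [6.25→6.75]: (41.9+36.9)/2 × 0.5 = 19.7
  [6.75→7.25]: (36.9+32.4)/2 × 0.5 = 17.325
  [7.25→8.25]: (32.4+25.1)/2 × 1 = 28.75
  [8.25→12.25]: (25.1+9.0)/2 × 4 = 68.2
  Sum = 438.425 µg/L·hr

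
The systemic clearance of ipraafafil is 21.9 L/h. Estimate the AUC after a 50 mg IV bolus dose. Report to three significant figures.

AUC_0→∞ = Dose_iv / CL
        = 50 / 21.9 = 2.28311 mg/L·h

AUC = 2.28 mg/L·h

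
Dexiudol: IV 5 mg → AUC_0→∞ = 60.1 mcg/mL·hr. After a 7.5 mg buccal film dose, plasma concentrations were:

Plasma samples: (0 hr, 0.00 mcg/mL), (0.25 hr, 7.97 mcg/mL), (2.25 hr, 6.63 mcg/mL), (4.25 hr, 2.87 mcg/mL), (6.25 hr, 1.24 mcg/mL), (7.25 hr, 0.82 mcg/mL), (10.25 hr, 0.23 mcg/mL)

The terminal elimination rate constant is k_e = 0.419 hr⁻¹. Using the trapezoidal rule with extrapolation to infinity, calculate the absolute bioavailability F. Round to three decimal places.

Trapezoidal AUC_0→10.25 (buccal film):
  [0→0.25]: (0.00+7.97)/2 × 0.25 = 0.99625
  [0.25→2.25]: (7.97+6.63)/2 × 2 = 14.6
  [2.25→4.25]: (6.63+2.87)/2 × 2 = 9.5
  [4.25→6.25]: (2.87+1.24)/2 × 2 = 4.11
  [6.25→7.25]: (1.24+0.82)/2 × 1 = 1.03
  [7.25→10.25]: (0.82+0.23)/2 × 3 = 1.575
  Sum = 31.81125 mcg/mL·hr
Tail: C_last/k_e = 0.23/0.419 = 0.549
AUC_0→∞ (buccal film) = 31.81125 + 0.549 = 32.36025 mcg/mL·hr
F = (AUC_ev/D_ev)/(AUC_iv/D_iv) = (32.36025/7.5)/(60.1/5) = 4.3147/12.02 = 0.3590

F = 0.359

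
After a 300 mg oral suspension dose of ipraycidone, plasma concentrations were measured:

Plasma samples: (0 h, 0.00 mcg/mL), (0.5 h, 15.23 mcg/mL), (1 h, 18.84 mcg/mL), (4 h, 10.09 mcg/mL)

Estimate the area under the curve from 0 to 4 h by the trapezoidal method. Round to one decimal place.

AUC = 55.7 mcg/mL·h

Trapezoidal AUC_0→4:
  [0→0.5]: (0.00+15.23)/2 × 0.5 = 3.8075
  [0.5→1]: (15.23+18.84)/2 × 0.5 = 8.5175
  [1→4]: (18.84+10.09)/2 × 3 = 43.395
  Sum = 55.72 mcg/mL·h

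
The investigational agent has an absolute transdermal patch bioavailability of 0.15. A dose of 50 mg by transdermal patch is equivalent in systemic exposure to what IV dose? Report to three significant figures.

Systemic exposure from an extravascular dose = F × D_ev, so the equivalent IV dose is F × D_ev.
D_iv = F × D_ev = 0.15 × 50 = 7.5 mg

D_iv = 7.50 mg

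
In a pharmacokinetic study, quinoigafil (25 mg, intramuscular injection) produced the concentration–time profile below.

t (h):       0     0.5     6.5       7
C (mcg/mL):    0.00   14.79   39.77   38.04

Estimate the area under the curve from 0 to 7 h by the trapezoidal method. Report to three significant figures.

Trapezoidal AUC_0→7:
  [0→0.5]: (0.00+14.79)/2 × 0.5 = 3.6975
  [0.5→6.5]: (14.79+39.77)/2 × 6 = 163.68
  [6.5→7]: (39.77+38.04)/2 × 0.5 = 19.4525
  Sum = 186.83 mcg/mL·h

AUC = 187 mcg/mL·h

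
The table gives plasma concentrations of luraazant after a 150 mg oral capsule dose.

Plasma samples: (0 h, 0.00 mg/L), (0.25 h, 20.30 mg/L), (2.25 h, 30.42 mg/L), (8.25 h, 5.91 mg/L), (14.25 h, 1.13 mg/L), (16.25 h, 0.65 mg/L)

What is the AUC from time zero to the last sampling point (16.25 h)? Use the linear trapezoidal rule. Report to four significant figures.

Trapezoidal AUC_0→16.25:
  [0→0.25]: (0.00+20.30)/2 × 0.25 = 2.5375
  [0.25→2.25]: (20.30+30.42)/2 × 2 = 50.72
  [2.25→8.25]: (30.42+5.91)/2 × 6 = 108.99
  [8.25→14.25]: (5.91+1.13)/2 × 6 = 21.12
  [14.25→16.25]: (1.13+0.65)/2 × 2 = 1.78
  Sum = 185.1475 mg/L·h

AUC = 185.1 mg/L·h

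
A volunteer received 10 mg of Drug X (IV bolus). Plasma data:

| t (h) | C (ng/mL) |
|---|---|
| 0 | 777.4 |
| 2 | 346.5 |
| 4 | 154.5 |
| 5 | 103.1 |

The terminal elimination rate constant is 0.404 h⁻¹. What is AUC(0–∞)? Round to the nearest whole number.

Trapezoidal AUC_0→5:
  [0→2]: (777.4+346.5)/2 × 2 = 1123.9
  [2→4]: (346.5+154.5)/2 × 2 = 501.0
  [4→5]: (154.5+103.1)/2 × 1 = 128.8
  Sum = 1753.7 ng/mL·h
Extrapolated tail: C_last / k_e = 103.1 / 0.404 = 255.198
AUC_0→∞ = 1753.7 + 255.198 = 2008.898 ng/mL·h

AUC = 2009 ng/mL·h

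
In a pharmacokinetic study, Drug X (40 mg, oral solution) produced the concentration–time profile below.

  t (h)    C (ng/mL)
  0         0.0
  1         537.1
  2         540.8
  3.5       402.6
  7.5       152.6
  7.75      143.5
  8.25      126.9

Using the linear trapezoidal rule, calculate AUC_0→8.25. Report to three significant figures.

AUC = 2730 ng/mL·h

Trapezoidal AUC_0→8.25:
  [0→1]: (0.0+537.1)/2 × 1 = 268.55
  [1→2]: (537.1+540.8)/2 × 1 = 538.95
  [2→3.5]: (540.8+402.6)/2 × 1.5 = 707.55
  [3.5→7.5]: (402.6+152.6)/2 × 4 = 1110.4
  [7.5→7.75]: (152.6+143.5)/2 × 0.25 = 37.0125
  [7.75→8.25]: (143.5+126.9)/2 × 0.5 = 67.6
  Sum = 2730.0625 ng/mL·h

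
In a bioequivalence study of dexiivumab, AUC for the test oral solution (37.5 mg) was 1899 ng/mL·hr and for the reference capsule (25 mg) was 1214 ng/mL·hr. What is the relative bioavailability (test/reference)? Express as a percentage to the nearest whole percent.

F_rel = (AUC_test/D_test) / (AUC_ref/D_ref)
      = (1899/37.5) / (1214/25)
      = 50.64 / 48.56 = 1.0428 = 104.28%

F_rel = 104%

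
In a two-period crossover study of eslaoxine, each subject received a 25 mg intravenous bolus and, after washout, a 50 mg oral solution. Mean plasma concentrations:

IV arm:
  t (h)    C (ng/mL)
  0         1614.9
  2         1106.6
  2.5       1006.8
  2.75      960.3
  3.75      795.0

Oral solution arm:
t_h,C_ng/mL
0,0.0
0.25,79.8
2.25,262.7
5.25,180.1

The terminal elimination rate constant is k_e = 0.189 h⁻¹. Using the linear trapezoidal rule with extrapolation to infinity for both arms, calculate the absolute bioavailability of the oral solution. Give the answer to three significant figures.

F = 0.115

Trapezoidal AUC_0→3.75 (IV):
  [0→2]: (1614.9+1106.6)/2 × 2 = 2721.5
  [2→2.5]: (1106.6+1006.8)/2 × 0.5 = 528.35
  [2.5→2.75]: (1006.8+960.3)/2 × 0.25 = 245.8875
  [2.75→3.75]: (960.3+795.0)/2 × 1 = 877.65
  Sum = 4373.3875 ng/mL·h
IV tail: 795.0/0.189 = 4206.349; AUC_iv,0→∞ = 4373.3875 + 4206.349 = 8579.7365 ng/mL·h
Trapezoidal AUC_0→5.25 (oral solution):
  [0→0.25]: (0.0+79.8)/2 × 0.25 = 9.975
  [0.25→2.25]: (79.8+262.7)/2 × 2 = 342.5
  [2.25→5.25]: (262.7+180.1)/2 × 3 = 664.2
  Sum = 1016.675 ng/mL·h
oral solution tail: 180.1/0.189 = 952.910; AUC_ev,0→∞ = 1016.675 + 952.910 = 1969.585 ng/mL·h
F = (AUC_ev/D_ev)/(AUC_iv/D_iv) = (1969.585/50)/(8579.7365/25) = 39.3917/343.18946 = 0.1148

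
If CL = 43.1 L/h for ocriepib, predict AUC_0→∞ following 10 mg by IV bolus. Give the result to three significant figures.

AUC = 0.232 mg/L·h

AUC_0→∞ = Dose_iv / CL
        = 10 / 43.1 = 0.232019 mg/L·h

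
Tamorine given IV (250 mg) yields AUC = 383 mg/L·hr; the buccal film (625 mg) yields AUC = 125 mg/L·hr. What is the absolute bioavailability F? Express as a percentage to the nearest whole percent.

F = 13%

F = (AUC_ev / D_ev) / (AUC_iv / D_iv)
  = (125/625) / (383/250)
  = 0.2 / 1.532 = 0.1305
  = 13.05%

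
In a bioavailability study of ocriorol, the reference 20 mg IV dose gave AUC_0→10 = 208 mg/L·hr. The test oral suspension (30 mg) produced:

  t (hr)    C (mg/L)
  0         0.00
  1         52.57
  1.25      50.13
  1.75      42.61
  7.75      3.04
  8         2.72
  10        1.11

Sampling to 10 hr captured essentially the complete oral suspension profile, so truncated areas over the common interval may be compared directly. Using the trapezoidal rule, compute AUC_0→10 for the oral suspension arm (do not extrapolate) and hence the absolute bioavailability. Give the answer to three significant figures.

F = 0.653

Trapezoidal AUC_0→10 (oral suspension):
  [0→1]: (0.00+52.57)/2 × 1 = 26.285
  [1→1.25]: (52.57+50.13)/2 × 0.25 = 12.8375
  [1.25→1.75]: (50.13+42.61)/2 × 0.5 = 23.185
  [1.75→7.75]: (42.61+3.04)/2 × 6 = 136.95
  [7.75→8]: (3.04+2.72)/2 × 0.25 = 0.72
  [8→10]: (2.72+1.11)/2 × 2 = 3.83
  Sum = 203.8075 mg/L·hr
F = (AUC_ev/D_ev)/(AUC_iv/D_iv) = (203.8075/30)/(208/20) = 6.79358/10.4 = 0.6532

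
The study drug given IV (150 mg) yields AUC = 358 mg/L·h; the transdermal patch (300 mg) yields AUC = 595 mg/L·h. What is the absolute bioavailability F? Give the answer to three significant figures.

F = (AUC_ev / D_ev) / (AUC_iv / D_iv)
  = (595/300) / (358/150)
  = 1.98333 / 2.38667 = 0.8310

F = 0.831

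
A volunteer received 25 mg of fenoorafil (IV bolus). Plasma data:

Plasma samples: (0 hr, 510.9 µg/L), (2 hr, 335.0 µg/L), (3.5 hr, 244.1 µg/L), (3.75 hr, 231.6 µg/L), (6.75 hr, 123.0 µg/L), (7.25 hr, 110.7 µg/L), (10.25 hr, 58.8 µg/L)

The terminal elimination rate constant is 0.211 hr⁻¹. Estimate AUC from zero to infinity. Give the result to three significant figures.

Trapezoidal AUC_0→10.25:
  [0→2]: (510.9+335.0)/2 × 2 = 845.9
  [2→3.5]: (335.0+244.1)/2 × 1.5 = 434.325
  [3.5→3.75]: (244.1+231.6)/2 × 0.25 = 59.4625
  [3.75→6.75]: (231.6+123.0)/2 × 3 = 531.9
  [6.75→7.25]: (123.0+110.7)/2 × 0.5 = 58.425
  [7.25→10.25]: (110.7+58.8)/2 × 3 = 254.25
  Sum = 2184.2625 µg/L·hr
Extrapolated tail: C_last / k_e = 58.8 / 0.211 = 278.673
AUC_0→∞ = 2184.2625 + 278.673 = 2462.9355 µg/L·hr

AUC = 2460 µg/L·hr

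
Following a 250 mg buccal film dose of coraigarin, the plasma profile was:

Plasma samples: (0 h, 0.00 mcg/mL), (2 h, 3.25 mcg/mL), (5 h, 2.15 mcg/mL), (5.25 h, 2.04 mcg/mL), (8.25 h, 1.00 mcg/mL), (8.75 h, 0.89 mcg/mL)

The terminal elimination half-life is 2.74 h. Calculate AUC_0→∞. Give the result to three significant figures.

Trapezoidal AUC_0→8.75:
  [0→2]: (0.00+3.25)/2 × 2 = 3.25
  [2→5]: (3.25+2.15)/2 × 3 = 8.1
  [5→5.25]: (2.15+2.04)/2 × 0.25 = 0.52375
  [5.25→8.25]: (2.04+1.00)/2 × 3 = 4.56
  [8.25→8.75]: (1.00+0.89)/2 × 0.5 = 0.4725
  Sum = 16.90625 mcg/mL·h
k_e = ln2 / t½ = 0.693147 / 2.74 = 0.2530 h^-1
Extrapolated tail: C_last / k_e = 0.89 / 0.253 = 3.518
AUC_0→∞ = 16.90625 + 3.518 = 20.42425 mcg/mL·h

AUC = 20.4 mcg/mL·h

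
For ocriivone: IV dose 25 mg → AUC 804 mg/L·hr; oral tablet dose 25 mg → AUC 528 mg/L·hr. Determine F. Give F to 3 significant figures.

F = (AUC_ev / D_ev) / (AUC_iv / D_iv)
  = (528/25) / (804/25)
  = 21.12 / 32.16 = 0.6567

F = 0.657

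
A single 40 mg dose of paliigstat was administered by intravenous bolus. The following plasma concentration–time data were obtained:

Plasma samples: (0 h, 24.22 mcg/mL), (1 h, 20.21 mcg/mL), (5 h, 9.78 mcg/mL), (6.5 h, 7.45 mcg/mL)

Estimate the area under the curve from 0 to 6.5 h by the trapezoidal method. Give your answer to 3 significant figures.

Trapezoidal AUC_0→6.5:
  [0→1]: (24.22+20.21)/2 × 1 = 22.215
  [1→5]: (20.21+9.78)/2 × 4 = 59.98
  [5→6.5]: (9.78+7.45)/2 × 1.5 = 12.9225
  Sum = 95.1175 mcg/mL·h

AUC = 95.1 mcg/mL·h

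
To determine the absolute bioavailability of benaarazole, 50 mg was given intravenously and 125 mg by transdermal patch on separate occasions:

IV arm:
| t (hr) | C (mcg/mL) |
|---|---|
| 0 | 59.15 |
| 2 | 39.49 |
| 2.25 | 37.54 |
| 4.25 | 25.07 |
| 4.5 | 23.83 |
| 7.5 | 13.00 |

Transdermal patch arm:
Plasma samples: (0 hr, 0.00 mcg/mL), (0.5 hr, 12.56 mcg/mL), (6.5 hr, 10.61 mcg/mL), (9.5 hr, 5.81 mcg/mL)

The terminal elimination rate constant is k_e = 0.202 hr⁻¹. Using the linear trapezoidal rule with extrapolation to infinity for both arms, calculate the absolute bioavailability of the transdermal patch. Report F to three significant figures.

F = 0.170

Trapezoidal AUC_0→7.5 (IV):
  [0→2]: (59.15+39.49)/2 × 2 = 98.64
  [2→2.25]: (39.49+37.54)/2 × 0.25 = 9.62875
  [2.25→4.25]: (37.54+25.07)/2 × 2 = 62.61
  [4.25→4.5]: (25.07+23.83)/2 × 0.25 = 6.1125
  [4.5→7.5]: (23.83+13.00)/2 × 3 = 55.245
  Sum = 232.23625 mcg/mL·hr
IV tail: 13.00/0.202 = 64.356; AUC_iv,0→∞ = 232.23625 + 64.356 = 296.59225 mcg/mL·hr
Trapezoidal AUC_0→9.5 (transdermal patch):
  [0→0.5]: (0.00+12.56)/2 × 0.5 = 3.14
  [0.5→6.5]: (12.56+10.61)/2 × 6 = 69.51
  [6.5→9.5]: (10.61+5.81)/2 × 3 = 24.63
  Sum = 97.28 mcg/mL·hr
transdermal patch tail: 5.81/0.202 = 28.762; AUC_ev,0→∞ = 97.28 + 28.762 = 126.042 mcg/mL·hr
F = (AUC_ev/D_ev)/(AUC_iv/D_iv) = (126.042/125)/(296.59225/50) = 1.008336/5.931845 = 0.1700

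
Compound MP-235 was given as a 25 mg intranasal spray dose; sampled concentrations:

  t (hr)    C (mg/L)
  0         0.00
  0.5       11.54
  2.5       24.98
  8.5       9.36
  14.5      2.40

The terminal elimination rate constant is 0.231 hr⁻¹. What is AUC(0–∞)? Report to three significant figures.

Trapezoidal AUC_0→14.5:
  [0→0.5]: (0.00+11.54)/2 × 0.5 = 2.885
  [0.5→2.5]: (11.54+24.98)/2 × 2 = 36.52
  [2.5→8.5]: (24.98+9.36)/2 × 6 = 103.02
  [8.5→14.5]: (9.36+2.40)/2 × 6 = 35.28
  Sum = 177.705 mg/L·hr
Extrapolated tail: C_last / k_e = 2.40 / 0.231 = 10.390
AUC_0→∞ = 177.705 + 10.390 = 188.095 mg/L·hr

AUC = 188 mg/L·hr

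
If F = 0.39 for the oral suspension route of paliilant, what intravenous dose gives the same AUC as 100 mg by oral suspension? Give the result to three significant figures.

D_iv = 39.0 mg

Systemic exposure from an extravascular dose = F × D_ev, so the equivalent IV dose is F × D_ev.
D_iv = F × D_ev = 0.39 × 100 = 39 mg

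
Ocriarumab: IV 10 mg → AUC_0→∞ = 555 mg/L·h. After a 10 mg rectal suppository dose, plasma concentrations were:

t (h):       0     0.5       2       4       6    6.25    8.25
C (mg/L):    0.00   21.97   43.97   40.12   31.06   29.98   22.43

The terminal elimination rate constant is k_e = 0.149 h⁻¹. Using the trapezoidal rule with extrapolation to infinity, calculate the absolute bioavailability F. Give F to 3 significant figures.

F = 0.758

Trapezoidal AUC_0→8.25 (rectal suppository):
  [0→0.5]: (0.00+21.97)/2 × 0.5 = 5.4925
  [0.5→2]: (21.97+43.97)/2 × 1.5 = 49.455
  [2→4]: (43.97+40.12)/2 × 2 = 84.09
  [4→6]: (40.12+31.06)/2 × 2 = 71.18
  [6→6.25]: (31.06+29.98)/2 × 0.25 = 7.63
  [6.25→8.25]: (29.98+22.43)/2 × 2 = 52.41
  Sum = 270.2575 mg/L·h
Tail: C_last/k_e = 22.43/0.149 = 150.537
AUC_0→∞ (rectal suppository) = 270.2575 + 150.537 = 420.7945 mg/L·h
F = (AUC_ev/D_ev)/(AUC_iv/D_iv) = (420.7945/10)/(555/10) = 42.07945/55.5 = 0.7582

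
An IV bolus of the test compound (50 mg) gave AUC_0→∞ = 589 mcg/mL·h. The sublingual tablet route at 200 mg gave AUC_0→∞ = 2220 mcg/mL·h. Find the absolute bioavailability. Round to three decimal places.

F = 0.942

F = (AUC_ev / D_ev) / (AUC_iv / D_iv)
  = (2220/200) / (589/50)
  = 11.1 / 11.78 = 0.9423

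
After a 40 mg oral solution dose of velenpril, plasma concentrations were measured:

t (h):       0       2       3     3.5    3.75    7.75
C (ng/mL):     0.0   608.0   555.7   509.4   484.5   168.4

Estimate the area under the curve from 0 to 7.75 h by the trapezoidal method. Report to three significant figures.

Trapezoidal AUC_0→7.75:
  [0→2]: (0.0+608.0)/2 × 2 = 608.0
  [2→3]: (608.0+555.7)/2 × 1 = 581.85
  [3→3.5]: (555.7+509.4)/2 × 0.5 = 266.275
  [3.5→3.75]: (509.4+484.5)/2 × 0.25 = 124.2375
  [3.75→7.75]: (484.5+168.4)/2 × 4 = 1305.8
  Sum = 2886.1625 ng/mL·h

AUC = 2890 ng/mL·h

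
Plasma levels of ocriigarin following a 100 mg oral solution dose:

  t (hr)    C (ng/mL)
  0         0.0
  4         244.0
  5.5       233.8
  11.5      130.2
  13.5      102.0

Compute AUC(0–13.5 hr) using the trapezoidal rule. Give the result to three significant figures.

AUC = 2170 ng/mL·hr

Trapezoidal AUC_0→13.5:
  [0→4]: (0.0+244.0)/2 × 4 = 488.0
  [4→5.5]: (244.0+233.8)/2 × 1.5 = 358.35
  [5.5→11.5]: (233.8+130.2)/2 × 6 = 1092.0
  [11.5→13.5]: (130.2+102.0)/2 × 2 = 232.2
  Sum = 2170.55 ng/mL·hr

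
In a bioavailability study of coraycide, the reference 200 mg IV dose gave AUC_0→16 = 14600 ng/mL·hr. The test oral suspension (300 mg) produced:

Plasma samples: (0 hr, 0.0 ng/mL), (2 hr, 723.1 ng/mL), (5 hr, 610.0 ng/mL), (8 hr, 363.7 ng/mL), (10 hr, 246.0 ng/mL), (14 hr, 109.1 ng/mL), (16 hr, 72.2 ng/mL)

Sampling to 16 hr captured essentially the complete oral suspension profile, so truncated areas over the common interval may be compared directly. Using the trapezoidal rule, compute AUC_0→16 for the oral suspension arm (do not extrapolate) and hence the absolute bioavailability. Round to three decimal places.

F = 0.260

Trapezoidal AUC_0→16 (oral suspension):
  [0→2]: (0.0+723.1)/2 × 2 = 723.1
  [2→5]: (723.1+610.0)/2 × 3 = 1999.65
  [5→8]: (610.0+363.7)/2 × 3 = 1460.55
  [8→10]: (363.7+246.0)/2 × 2 = 609.7
  [10→14]: (246.0+109.1)/2 × 4 = 710.2
  [14→16]: (109.1+72.2)/2 × 2 = 181.3
  Sum = 5684.5 ng/mL·hr
F = (AUC_ev/D_ev)/(AUC_iv/D_iv) = (5684.5/300)/(14600/200) = 18.9483/73 = 0.2596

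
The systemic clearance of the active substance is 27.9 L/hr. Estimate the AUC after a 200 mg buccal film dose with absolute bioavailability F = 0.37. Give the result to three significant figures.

AUC_0→∞ = F × Dose / CL
        = 0.37 × 200 / 27.9 = 2.65233 mg/L·hr

AUC = 2.65 mg/L·hr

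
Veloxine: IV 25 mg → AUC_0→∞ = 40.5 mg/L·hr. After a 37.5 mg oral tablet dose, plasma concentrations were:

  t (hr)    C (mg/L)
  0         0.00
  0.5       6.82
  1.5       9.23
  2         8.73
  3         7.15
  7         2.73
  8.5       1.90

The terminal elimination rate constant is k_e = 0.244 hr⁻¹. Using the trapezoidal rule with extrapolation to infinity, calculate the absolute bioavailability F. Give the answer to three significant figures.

F = 0.875

Trapezoidal AUC_0→8.5 (oral tablet):
  [0→0.5]: (0.00+6.82)/2 × 0.5 = 1.705
  [0.5→1.5]: (6.82+9.23)/2 × 1 = 8.025
  [1.5→2]: (9.23+8.73)/2 × 0.5 = 4.49
  [2→3]: (8.73+7.15)/2 × 1 = 7.94
  [3→7]: (7.15+2.73)/2 × 4 = 19.76
  [7→8.5]: (2.73+1.90)/2 × 1.5 = 3.4725
  Sum = 45.3925 mg/L·hr
Tail: C_last/k_e = 1.90/0.244 = 7.787
AUC_0→∞ (oral tablet) = 45.3925 + 7.787 = 53.1795 mg/L·hr
F = (AUC_ev/D_ev)/(AUC_iv/D_iv) = (53.1795/37.5)/(40.5/25) = 1.41812/1.62 = 0.8754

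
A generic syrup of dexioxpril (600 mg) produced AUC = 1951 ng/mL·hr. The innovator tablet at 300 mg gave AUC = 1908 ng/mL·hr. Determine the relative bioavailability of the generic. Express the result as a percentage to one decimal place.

F_rel = 51.1%

F_rel = (AUC_test/D_test) / (AUC_ref/D_ref)
      = (1951/600) / (1908/300)
      = 3.25167 / 6.36 = 0.5113 = 51.13%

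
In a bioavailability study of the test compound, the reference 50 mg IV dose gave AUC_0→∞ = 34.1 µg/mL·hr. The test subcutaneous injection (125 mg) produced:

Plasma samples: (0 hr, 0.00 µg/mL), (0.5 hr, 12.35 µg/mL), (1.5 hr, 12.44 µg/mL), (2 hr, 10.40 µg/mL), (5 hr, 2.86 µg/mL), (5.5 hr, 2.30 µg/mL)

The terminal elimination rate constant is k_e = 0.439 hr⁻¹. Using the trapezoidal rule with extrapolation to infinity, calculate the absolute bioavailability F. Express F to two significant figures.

F = 0.56

Trapezoidal AUC_0→5.5 (subcutaneous injection):
  [0→0.5]: (0.00+12.35)/2 × 0.5 = 3.0875
  [0.5→1.5]: (12.35+12.44)/2 × 1 = 12.395
  [1.5→2]: (12.44+10.40)/2 × 0.5 = 5.71
  [2→5]: (10.40+2.86)/2 × 3 = 19.89
  [5→5.5]: (2.86+2.30)/2 × 0.5 = 1.29
  Sum = 42.3725 µg/mL·hr
Tail: C_last/k_e = 2.30/0.439 = 5.239
AUC_0→∞ (subcutaneous injection) = 42.3725 + 5.239 = 47.6115 µg/mL·hr
F = (AUC_ev/D_ev)/(AUC_iv/D_iv) = (47.6115/125)/(34.1/50) = 0.380892/0.682 = 0.5585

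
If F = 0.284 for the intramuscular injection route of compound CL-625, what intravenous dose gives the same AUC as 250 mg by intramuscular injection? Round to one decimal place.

D_iv = 71.0 mg

Systemic exposure from an extravascular dose = F × D_ev, so the equivalent IV dose is F × D_ev.
D_iv = F × D_ev = 0.284 × 250 = 71 mg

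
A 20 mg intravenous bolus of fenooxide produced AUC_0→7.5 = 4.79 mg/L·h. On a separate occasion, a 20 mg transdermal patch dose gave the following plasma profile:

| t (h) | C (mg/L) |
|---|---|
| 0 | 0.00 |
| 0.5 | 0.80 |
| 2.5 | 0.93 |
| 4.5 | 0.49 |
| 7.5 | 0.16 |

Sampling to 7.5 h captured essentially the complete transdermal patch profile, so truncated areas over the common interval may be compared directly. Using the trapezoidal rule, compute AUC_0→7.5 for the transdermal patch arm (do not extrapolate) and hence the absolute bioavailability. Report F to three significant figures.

F = 0.903

Trapezoidal AUC_0→7.5 (transdermal patch):
  [0→0.5]: (0.00+0.80)/2 × 0.5 = 0.2
  [0.5→2.5]: (0.80+0.93)/2 × 2 = 1.73
  [2.5→4.5]: (0.93+0.49)/2 × 2 = 1.42
  [4.5→7.5]: (0.49+0.16)/2 × 3 = 0.975
  Sum = 4.325 mg/L·h
F = (AUC_ev/D_ev)/(AUC_iv/D_iv) = (4.325/20)/(4.79/20) = 0.21625/0.2395 = 0.9029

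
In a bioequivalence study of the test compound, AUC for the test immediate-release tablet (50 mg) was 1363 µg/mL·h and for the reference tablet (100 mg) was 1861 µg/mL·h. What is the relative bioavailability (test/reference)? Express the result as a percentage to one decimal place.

F_rel = 146.5%

F_rel = (AUC_test/D_test) / (AUC_ref/D_ref)
      = (1363/50) / (1861/100)
      = 27.26 / 18.61 = 1.4648 = 146.48%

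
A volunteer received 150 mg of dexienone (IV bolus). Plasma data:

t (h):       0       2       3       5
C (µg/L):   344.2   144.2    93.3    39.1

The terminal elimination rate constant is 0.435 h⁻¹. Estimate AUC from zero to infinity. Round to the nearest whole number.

AUC = 829 µg/L·h

Trapezoidal AUC_0→5:
  [0→2]: (344.2+144.2)/2 × 2 = 488.4
  [2→3]: (144.2+93.3)/2 × 1 = 118.75
  [3→5]: (93.3+39.1)/2 × 2 = 132.4
  Sum = 739.55 µg/L·h
Extrapolated tail: C_last / k_e = 39.1 / 0.435 = 89.885
AUC_0→∞ = 739.55 + 89.885 = 829.435 µg/L·h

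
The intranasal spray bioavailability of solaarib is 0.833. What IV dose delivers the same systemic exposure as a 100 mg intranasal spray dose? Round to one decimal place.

D_iv = 83.3 mg

Systemic exposure from an extravascular dose = F × D_ev, so the equivalent IV dose is F × D_ev.
D_iv = F × D_ev = 0.833 × 100 = 83.3 mg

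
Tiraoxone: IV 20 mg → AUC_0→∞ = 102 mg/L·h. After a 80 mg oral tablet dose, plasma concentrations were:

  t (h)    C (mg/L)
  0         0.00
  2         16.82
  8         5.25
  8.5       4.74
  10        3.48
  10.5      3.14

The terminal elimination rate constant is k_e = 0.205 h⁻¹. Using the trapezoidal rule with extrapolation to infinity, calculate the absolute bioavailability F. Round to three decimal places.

Trapezoidal AUC_0→10.5 (oral tablet):
  [0→2]: (0.00+16.82)/2 × 2 = 16.82
  [2→8]: (16.82+5.25)/2 × 6 = 66.21
  [8→8.5]: (5.25+4.74)/2 × 0.5 = 2.4975
  [8.5→10]: (4.74+3.48)/2 × 1.5 = 6.165
  [10→10.5]: (3.48+3.14)/2 × 0.5 = 1.655
  Sum = 93.3475 mg/L·h
Tail: C_last/k_e = 3.14/0.205 = 15.317
AUC_0→∞ (oral tablet) = 93.3475 + 15.317 = 108.6645 mg/L·h
F = (AUC_ev/D_ev)/(AUC_iv/D_iv) = (108.6645/80)/(102/20) = 1.35831/5.1 = 0.2663

F = 0.266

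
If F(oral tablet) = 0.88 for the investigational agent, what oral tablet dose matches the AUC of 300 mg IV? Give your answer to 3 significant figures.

For equal systemic exposure: F × D_ev = D_iv
D_ev = D_iv / F = 300 / 0.88 = 340.909 mg

D_oral = 341 mg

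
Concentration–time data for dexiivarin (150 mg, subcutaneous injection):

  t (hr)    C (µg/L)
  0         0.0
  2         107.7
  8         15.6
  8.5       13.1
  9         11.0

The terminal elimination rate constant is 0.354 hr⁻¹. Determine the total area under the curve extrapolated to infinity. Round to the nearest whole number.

AUC = 522 µg/L·hr

Trapezoidal AUC_0→9:
  [0→2]: (0.0+107.7)/2 × 2 = 107.7
  [2→8]: (107.7+15.6)/2 × 6 = 369.9
  [8→8.5]: (15.6+13.1)/2 × 0.5 = 7.175
  [8.5→9]: (13.1+11.0)/2 × 0.5 = 6.025
  Sum = 490.8 µg/L·hr
Extrapolated tail: C_last / k_e = 11.0 / 0.354 = 31.073
AUC_0→∞ = 490.8 + 31.073 = 521.873 µg/L·hr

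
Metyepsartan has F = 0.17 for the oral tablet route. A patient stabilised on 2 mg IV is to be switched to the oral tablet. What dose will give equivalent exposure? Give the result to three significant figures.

For equal systemic exposure: F × D_ev = D_iv
D_ev = D_iv / F = 2 / 0.17 = 11.7647 mg

D_oral = 11.8 mg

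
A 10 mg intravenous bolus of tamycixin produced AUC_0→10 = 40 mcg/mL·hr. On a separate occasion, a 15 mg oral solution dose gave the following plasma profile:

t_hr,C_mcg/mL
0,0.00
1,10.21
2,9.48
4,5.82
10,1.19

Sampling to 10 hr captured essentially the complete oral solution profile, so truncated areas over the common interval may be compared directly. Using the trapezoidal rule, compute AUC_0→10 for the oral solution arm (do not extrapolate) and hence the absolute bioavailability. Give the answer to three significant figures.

F = 0.855

Trapezoidal AUC_0→10 (oral solution):
  [0→1]: (0.00+10.21)/2 × 1 = 5.105
  [1→2]: (10.21+9.48)/2 × 1 = 9.845
  [2→4]: (9.48+5.82)/2 × 2 = 15.3
  [4→10]: (5.82+1.19)/2 × 6 = 21.03
  Sum = 51.28 mcg/mL·hr
F = (AUC_ev/D_ev)/(AUC_iv/D_iv) = (51.28/15)/(40/10) = 3.41867/4 = 0.8547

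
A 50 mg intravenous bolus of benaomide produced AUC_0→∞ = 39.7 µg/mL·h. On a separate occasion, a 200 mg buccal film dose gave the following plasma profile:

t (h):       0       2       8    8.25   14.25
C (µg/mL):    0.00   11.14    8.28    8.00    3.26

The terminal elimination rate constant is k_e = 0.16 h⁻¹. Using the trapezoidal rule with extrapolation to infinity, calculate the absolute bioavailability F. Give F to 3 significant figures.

F = 0.791

Trapezoidal AUC_0→14.25 (buccal film):
  [0→2]: (0.00+11.14)/2 × 2 = 11.14
  [2→8]: (11.14+8.28)/2 × 6 = 58.26
  [8→8.25]: (8.28+8.00)/2 × 0.25 = 2.035
  [8.25→14.25]: (8.00+3.26)/2 × 6 = 33.78
  Sum = 105.215 µg/mL·h
Tail: C_last/k_e = 3.26/0.16 = 20.375
AUC_0→∞ (buccal film) = 105.215 + 20.375 = 125.59 µg/mL·h
F = (AUC_ev/D_ev)/(AUC_iv/D_iv) = (125.59/200)/(39.7/50) = 0.62795/0.794 = 0.7909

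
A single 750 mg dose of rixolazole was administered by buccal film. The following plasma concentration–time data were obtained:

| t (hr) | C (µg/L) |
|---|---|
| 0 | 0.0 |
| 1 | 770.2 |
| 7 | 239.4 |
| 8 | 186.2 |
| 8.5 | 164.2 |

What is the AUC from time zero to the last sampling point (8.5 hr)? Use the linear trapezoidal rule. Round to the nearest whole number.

AUC = 3714 µg/L·hr

Trapezoidal AUC_0→8.5:
  [0→1]: (0.0+770.2)/2 × 1 = 385.1
  [1→7]: (770.2+239.4)/2 × 6 = 3028.8
  [7→8]: (239.4+186.2)/2 × 1 = 212.8
  [8→8.5]: (186.2+164.2)/2 × 0.5 = 87.6
  Sum = 3714.3 µg/L·hr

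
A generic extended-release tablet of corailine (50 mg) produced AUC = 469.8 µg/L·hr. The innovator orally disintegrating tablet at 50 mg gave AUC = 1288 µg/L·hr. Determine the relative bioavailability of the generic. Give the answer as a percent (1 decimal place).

F_rel = (AUC_test/D_test) / (AUC_ref/D_ref)
      = (469.8/50) / (1288/50)
      = 9.396 / 25.76 = 0.3648 = 36.48%

F_rel = 36.5%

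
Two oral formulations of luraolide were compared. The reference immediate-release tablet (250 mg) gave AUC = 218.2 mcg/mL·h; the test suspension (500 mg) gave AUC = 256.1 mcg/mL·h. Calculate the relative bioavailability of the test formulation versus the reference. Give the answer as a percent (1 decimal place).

F_rel = (AUC_test/D_test) / (AUC_ref/D_ref)
      = (256.1/500) / (218.2/250)
      = 0.5122 / 0.8728 = 0.5868 = 58.68%

F_rel = 58.7%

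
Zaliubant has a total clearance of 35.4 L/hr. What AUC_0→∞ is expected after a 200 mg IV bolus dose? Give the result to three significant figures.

AUC_0→∞ = Dose_iv / CL
        = 200 / 35.4 = 5.64972 mg/L·hr

AUC = 5.65 mg/L·hr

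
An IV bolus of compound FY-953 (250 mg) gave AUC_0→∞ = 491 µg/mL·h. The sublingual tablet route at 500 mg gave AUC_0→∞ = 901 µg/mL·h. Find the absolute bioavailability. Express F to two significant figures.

F = 0.92

F = (AUC_ev / D_ev) / (AUC_iv / D_iv)
  = (901/500) / (491/250)
  = 1.802 / 1.964 = 0.9175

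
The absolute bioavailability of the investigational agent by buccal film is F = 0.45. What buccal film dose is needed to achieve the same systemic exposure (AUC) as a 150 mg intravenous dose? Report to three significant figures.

D_buccal = 333 mg

For equal systemic exposure: F × D_ev = D_iv
D_ev = D_iv / F = 150 / 0.45 = 333.333 mg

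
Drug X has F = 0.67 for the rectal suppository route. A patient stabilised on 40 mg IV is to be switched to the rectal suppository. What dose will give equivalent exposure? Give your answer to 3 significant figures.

D_rectal = 59.7 mg

For equal systemic exposure: F × D_ev = D_iv
D_ev = D_iv / F = 40 / 0.67 = 59.7015 mg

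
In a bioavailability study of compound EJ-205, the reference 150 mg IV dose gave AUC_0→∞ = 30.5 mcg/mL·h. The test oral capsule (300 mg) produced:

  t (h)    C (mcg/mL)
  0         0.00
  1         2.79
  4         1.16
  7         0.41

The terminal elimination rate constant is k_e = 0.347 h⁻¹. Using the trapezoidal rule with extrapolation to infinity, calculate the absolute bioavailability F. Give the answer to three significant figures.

Trapezoidal AUC_0→7 (oral capsule):
  [0→1]: (0.00+2.79)/2 × 1 = 1.395
  [1→4]: (2.79+1.16)/2 × 3 = 5.925
  [4→7]: (1.16+0.41)/2 × 3 = 2.355
  Sum = 9.675 mcg/mL·h
Tail: C_last/k_e = 0.41/0.347 = 1.182
AUC_0→∞ (oral capsule) = 9.675 + 1.182 = 10.857 mcg/mL·h
F = (AUC_ev/D_ev)/(AUC_iv/D_iv) = (10.857/300)/(30.5/150) = 0.03619/0.203333 = 0.1780

F = 0.178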